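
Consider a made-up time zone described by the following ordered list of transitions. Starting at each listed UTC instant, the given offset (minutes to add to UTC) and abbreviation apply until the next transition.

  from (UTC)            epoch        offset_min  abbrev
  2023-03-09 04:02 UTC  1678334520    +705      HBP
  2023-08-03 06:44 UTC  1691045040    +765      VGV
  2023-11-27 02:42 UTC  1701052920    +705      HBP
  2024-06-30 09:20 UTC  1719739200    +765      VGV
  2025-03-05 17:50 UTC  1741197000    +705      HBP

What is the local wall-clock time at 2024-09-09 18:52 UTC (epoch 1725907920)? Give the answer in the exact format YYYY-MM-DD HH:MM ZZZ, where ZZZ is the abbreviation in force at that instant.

2024-09-10 07:37 VGV

Query: 2024-09-09 18:52 UTC
Rule 4/5 (VGV, +12:45): 2024-06-30 09:20 UTC ≤ query < 2025-03-05 17:50 UTC
18·60 + 52 + 765 = 1897 min
1897 = 1·1440 + 457; 457 = 7·60 + 37 → 07:37, 2024-09-09 + 1 day = 2024-09-10
→ 2024-09-10 07:37 VGV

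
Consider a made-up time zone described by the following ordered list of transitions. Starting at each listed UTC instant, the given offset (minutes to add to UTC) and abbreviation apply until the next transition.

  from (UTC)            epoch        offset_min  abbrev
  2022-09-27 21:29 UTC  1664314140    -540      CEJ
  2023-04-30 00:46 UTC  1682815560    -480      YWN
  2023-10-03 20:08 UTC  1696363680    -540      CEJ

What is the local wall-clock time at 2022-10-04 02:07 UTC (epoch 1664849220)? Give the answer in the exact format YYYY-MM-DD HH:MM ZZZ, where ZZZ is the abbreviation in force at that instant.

2022-10-03 17:07 CEJ

Query: 2022-10-04 02:07 UTC
Rule 1/3 (CEJ, -09:00): 2022-09-27 21:29 UTC ≤ query < 2023-04-30 00:46 UTC
2·60 + 7 - 540 = -413 min
-413 = -1·1440 + 1027; 1027 = 17·60 + 7 → 17:07, 2022-10-04 - 1 day = 2022-10-03
→ 2022-10-03 17:07 CEJ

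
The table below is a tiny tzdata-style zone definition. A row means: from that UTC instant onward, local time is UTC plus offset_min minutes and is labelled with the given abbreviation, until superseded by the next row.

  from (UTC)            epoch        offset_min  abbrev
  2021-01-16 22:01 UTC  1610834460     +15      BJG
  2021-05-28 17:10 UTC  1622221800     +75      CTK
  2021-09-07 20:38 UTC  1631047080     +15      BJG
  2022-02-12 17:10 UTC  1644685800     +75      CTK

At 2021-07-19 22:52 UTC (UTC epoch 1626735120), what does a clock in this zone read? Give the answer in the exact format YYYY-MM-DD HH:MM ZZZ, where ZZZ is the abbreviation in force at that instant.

2021-07-20 00:07 CTK

Query: 2021-07-19 22:52 UTC
Rule 2/4 (CTK, +01:15): 2021-05-28 17:10 UTC ≤ query < 2021-09-07 20:38 UTC
22·60 + 52 + 75 = 1447 min
1447 = 1·1440 + 7; 7 = 0·60 + 7 → 00:07, 2021-07-19 + 1 day = 2021-07-20
→ 2021-07-20 00:07 CTK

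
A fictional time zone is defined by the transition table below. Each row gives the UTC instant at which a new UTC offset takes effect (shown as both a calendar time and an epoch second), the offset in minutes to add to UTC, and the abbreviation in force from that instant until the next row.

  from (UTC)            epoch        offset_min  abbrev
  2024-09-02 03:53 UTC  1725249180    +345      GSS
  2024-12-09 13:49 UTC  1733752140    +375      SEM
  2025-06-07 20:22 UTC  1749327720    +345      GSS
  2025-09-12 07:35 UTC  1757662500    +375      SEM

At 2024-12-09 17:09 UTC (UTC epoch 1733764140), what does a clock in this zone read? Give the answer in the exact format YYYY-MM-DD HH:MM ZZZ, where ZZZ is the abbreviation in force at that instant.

2024-12-09 23:24 SEM

Query: 2024-12-09 17:09 UTC
Rule 2/4 (SEM, +06:15): 2024-12-09 13:49 UTC ≤ query < 2025-06-07 20:22 UTC
17·60 + 9 + 375 = 1404 min
1404 = 0·1440 + 1404; 1404 = 23·60 + 24 → 23:24, same day
→ 2024-12-09 23:24 SEM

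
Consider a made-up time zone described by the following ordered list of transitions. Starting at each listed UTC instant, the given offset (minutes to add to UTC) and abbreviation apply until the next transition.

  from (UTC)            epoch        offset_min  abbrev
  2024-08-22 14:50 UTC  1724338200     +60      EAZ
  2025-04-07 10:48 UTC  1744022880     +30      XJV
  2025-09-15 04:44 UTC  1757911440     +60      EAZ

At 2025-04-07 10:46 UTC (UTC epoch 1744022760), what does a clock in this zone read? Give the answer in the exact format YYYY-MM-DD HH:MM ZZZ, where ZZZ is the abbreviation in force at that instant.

Query: 2025-04-07 10:46 UTC
Rule 1/3 (EAZ, +01:00): 2024-08-22 14:50 UTC ≤ query < 2025-04-07 10:48 UTC
10·60 + 46 + 60 = 706 min
706 = 0·1440 + 706; 706 = 11·60 + 46 → 11:46, same day
→ 2025-04-07 11:46 EAZ

2025-04-07 11:46 EAZ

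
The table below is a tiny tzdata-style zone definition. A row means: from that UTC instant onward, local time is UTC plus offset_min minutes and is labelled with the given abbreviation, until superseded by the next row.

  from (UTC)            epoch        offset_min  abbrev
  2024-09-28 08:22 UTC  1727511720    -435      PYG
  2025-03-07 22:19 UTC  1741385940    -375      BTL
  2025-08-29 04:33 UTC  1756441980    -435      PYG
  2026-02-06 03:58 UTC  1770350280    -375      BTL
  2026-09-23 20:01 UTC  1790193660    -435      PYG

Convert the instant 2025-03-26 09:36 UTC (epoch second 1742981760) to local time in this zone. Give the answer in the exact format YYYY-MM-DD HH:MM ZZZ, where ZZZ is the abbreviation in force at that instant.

Query: 2025-03-26 09:36 UTC
Rule 2/5 (BTL, -06:15): 2025-03-07 22:19 UTC ≤ query < 2025-08-29 04:33 UTC
9·60 + 36 - 375 = 201 min
201 = 0·1440 + 201; 201 = 3·60 + 21 → 03:21, same day
→ 2025-03-26 03:21 BTL

2025-03-26 03:21 BTL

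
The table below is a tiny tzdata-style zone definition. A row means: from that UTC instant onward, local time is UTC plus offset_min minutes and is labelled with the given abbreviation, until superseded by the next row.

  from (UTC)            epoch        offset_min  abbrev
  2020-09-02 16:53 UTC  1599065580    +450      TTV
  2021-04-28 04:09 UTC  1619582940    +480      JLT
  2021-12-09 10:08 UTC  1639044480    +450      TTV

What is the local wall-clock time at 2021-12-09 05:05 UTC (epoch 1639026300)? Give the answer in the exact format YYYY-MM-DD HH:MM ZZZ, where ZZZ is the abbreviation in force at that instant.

2021-12-09 13:05 JLT

Query: 2021-12-09 05:05 UTC
Rule 2/3 (JLT, +08:00): 2021-04-28 04:09 UTC ≤ query < 2021-12-09 10:08 UTC
5·60 + 5 + 480 = 785 min
785 = 0·1440 + 785; 785 = 13·60 + 5 → 13:05, same day
→ 2021-12-09 13:05 JLT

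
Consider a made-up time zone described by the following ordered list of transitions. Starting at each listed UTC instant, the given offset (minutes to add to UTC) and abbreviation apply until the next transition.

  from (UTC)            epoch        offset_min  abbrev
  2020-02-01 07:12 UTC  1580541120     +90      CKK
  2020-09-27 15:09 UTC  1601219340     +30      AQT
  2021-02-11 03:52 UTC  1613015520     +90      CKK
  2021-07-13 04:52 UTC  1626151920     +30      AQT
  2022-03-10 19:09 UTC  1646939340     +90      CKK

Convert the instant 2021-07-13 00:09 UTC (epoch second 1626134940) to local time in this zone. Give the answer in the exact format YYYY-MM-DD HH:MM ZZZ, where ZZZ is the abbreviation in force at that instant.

Query: 2021-07-13 00:09 UTC
Rule 3/5 (CKK, +01:30): 2021-02-11 03:52 UTC ≤ query < 2021-07-13 04:52 UTC
0·60 + 9 + 90 = 99 min
99 = 0·1440 + 99; 99 = 1·60 + 39 → 01:39, same day
→ 2021-07-13 01:39 CKK

2021-07-13 01:39 CKK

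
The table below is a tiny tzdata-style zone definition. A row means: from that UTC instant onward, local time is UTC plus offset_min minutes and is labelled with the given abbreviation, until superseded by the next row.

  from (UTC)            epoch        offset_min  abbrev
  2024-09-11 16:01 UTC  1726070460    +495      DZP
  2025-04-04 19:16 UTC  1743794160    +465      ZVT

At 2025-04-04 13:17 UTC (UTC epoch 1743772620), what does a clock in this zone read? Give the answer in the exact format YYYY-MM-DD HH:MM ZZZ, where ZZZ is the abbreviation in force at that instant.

2025-04-04 21:32 DZP

Query: 2025-04-04 13:17 UTC
Rule 1/2 (DZP, +08:15): 2024-09-11 16:01 UTC ≤ query < 2025-04-04 19:16 UTC
13·60 + 17 + 495 = 1292 min
1292 = 0·1440 + 1292; 1292 = 21·60 + 32 → 21:32, same day
→ 2025-04-04 21:32 DZP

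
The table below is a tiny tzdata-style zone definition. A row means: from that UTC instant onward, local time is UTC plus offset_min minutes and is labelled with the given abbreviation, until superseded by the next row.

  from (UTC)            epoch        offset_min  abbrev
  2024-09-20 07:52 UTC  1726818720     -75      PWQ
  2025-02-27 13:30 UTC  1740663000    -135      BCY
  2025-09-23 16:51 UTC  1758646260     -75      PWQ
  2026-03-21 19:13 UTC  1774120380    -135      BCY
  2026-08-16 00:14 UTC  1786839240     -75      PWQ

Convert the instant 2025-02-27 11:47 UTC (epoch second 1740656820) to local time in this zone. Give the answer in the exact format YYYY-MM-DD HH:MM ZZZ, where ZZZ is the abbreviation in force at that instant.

Query: 2025-02-27 11:47 UTC
Rule 1/5 (PWQ, -01:15): 2024-09-20 07:52 UTC ≤ query < 2025-02-27 13:30 UTC
11·60 + 47 - 75 = 632 min
632 = 0·1440 + 632; 632 = 10·60 + 32 → 10:32, same day
→ 2025-02-27 10:32 PWQ

2025-02-27 10:32 PWQ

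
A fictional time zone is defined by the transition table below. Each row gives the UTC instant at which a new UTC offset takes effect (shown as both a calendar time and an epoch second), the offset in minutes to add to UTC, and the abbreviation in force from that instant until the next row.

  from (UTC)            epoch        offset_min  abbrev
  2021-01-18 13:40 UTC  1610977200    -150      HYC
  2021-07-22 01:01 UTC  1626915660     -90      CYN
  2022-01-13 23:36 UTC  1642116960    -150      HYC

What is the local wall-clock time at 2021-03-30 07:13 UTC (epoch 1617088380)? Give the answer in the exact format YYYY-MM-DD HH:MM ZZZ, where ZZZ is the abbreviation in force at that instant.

Query: 2021-03-30 07:13 UTC
Rule 1/3 (HYC, -02:30): 2021-01-18 13:40 UTC ≤ query < 2021-07-22 01:01 UTC
7·60 + 13 - 150 = 283 min
283 = 0·1440 + 283; 283 = 4·60 + 43 → 04:43, same day
→ 2021-03-30 04:43 HYC

2021-03-30 04:43 HYC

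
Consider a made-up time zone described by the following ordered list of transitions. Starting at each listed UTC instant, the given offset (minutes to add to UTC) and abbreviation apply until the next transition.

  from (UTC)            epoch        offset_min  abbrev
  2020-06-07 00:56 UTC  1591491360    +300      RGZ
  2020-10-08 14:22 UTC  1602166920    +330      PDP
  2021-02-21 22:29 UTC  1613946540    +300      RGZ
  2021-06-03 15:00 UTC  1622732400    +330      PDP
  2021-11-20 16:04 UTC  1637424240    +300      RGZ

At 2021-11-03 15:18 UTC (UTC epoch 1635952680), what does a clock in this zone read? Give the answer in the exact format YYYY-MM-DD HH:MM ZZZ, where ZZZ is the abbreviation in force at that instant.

Query: 2021-11-03 15:18 UTC
Rule 4/5 (PDP, +05:30): 2021-06-03 15:00 UTC ≤ query < 2021-11-20 16:04 UTC
15·60 + 18 + 330 = 1248 min
1248 = 0·1440 + 1248; 1248 = 20·60 + 48 → 20:48, same day
→ 2021-11-03 20:48 PDP

2021-11-03 20:48 PDP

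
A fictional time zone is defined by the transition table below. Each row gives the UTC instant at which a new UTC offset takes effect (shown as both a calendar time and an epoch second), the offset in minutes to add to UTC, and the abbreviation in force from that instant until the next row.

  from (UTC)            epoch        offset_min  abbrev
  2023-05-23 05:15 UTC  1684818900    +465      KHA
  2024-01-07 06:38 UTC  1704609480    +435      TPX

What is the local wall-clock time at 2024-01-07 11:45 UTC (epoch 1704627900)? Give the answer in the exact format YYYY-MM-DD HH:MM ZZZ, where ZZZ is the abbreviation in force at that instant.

2024-01-07 19:00 TPX

Query: 2024-01-07 11:45 UTC
Rule 2/2 (TPX, +07:15): 2024-01-07 06:38 UTC ≤ query < +∞
11·60 + 45 + 435 = 1140 min
1140 = 0·1440 + 1140; 1140 = 19·60 + 0 → 19:00, same day
→ 2024-01-07 19:00 TPX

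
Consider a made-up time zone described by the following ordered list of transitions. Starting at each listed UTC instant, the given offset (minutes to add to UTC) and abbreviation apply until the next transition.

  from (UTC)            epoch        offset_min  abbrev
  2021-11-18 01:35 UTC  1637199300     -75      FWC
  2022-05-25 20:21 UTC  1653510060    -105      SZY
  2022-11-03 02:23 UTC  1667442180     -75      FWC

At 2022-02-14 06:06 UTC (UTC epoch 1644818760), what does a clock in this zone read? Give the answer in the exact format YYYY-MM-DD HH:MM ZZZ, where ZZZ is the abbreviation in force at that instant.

2022-02-14 04:51 FWC

Query: 2022-02-14 06:06 UTC
Rule 1/3 (FWC, -01:15): 2021-11-18 01:35 UTC ≤ query < 2022-05-25 20:21 UTC
6·60 + 6 - 75 = 291 min
291 = 0·1440 + 291; 291 = 4·60 + 51 → 04:51, same day
→ 2022-02-14 04:51 FWC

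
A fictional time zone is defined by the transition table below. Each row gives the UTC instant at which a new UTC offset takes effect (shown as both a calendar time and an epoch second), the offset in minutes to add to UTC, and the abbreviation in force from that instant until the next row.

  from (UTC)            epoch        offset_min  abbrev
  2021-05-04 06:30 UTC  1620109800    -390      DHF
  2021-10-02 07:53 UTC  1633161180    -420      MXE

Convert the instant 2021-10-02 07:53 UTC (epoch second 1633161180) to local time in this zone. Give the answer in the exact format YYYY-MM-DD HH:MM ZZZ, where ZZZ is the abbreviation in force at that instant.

Query: 2021-10-02 07:53 UTC
Rule 2/2 (MXE, -07:00): 2021-10-02 07:53 UTC ≤ query < +∞
7·60 + 53 - 420 = 53 min
53 = 0·1440 + 53; 53 = 0·60 + 53 → 00:53, same day
→ 2021-10-02 00:53 MXE

2021-10-02 00:53 MXE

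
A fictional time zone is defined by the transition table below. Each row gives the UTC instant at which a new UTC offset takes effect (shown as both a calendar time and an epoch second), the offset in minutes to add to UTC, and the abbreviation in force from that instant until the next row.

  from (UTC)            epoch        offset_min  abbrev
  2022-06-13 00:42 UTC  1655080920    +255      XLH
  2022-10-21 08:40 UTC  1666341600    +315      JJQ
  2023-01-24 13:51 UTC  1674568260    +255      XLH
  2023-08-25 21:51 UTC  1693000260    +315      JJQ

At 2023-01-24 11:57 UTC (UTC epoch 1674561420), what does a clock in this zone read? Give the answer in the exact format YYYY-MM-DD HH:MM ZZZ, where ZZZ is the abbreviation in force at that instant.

2023-01-24 17:12 JJQ

Query: 2023-01-24 11:57 UTC
Rule 2/4 (JJQ, +05:15): 2022-10-21 08:40 UTC ≤ query < 2023-01-24 13:51 UTC
11·60 + 57 + 315 = 1032 min
1032 = 0·1440 + 1032; 1032 = 17·60 + 12 → 17:12, same day
→ 2023-01-24 17:12 JJQ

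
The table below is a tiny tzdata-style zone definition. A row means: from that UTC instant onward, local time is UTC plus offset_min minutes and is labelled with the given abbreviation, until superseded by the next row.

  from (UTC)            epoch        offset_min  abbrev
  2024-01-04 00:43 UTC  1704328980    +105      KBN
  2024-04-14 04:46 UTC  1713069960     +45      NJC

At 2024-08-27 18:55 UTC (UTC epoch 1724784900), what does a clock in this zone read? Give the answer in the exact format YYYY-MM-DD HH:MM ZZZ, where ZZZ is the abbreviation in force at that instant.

Query: 2024-08-27 18:55 UTC
Rule 2/2 (NJC, +00:45): 2024-04-14 04:46 UTC ≤ query < +∞
18·60 + 55 + 45 = 1180 min
1180 = 0·1440 + 1180; 1180 = 19·60 + 40 → 19:40, same day
→ 2024-08-27 19:40 NJC

2024-08-27 19:40 NJC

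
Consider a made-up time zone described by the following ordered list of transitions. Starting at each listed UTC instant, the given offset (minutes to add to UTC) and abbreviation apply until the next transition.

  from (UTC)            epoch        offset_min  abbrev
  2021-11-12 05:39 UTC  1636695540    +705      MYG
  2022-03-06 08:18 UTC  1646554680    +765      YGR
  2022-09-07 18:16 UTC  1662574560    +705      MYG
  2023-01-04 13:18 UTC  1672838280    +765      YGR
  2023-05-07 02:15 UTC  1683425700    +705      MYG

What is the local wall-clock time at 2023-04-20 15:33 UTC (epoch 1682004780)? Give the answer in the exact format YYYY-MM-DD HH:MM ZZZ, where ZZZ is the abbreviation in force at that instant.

2023-04-21 04:18 YGR

Query: 2023-04-20 15:33 UTC
Rule 4/5 (YGR, +12:45): 2023-01-04 13:18 UTC ≤ query < 2023-05-07 02:15 UTC
15·60 + 33 + 765 = 1698 min
1698 = 1·1440 + 258; 258 = 4·60 + 18 → 04:18, 2023-04-20 + 1 day = 2023-04-21
→ 2023-04-21 04:18 YGR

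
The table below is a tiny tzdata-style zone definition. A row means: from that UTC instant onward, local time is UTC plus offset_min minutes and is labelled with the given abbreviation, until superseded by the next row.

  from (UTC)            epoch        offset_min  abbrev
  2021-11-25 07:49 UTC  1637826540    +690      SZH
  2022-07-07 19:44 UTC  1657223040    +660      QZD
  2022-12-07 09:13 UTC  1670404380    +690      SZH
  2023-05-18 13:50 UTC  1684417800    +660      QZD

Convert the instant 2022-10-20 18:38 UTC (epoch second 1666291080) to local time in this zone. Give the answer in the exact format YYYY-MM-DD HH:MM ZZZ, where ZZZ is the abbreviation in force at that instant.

2022-10-21 05:38 QZD

Query: 2022-10-20 18:38 UTC
Rule 2/4 (QZD, +11:00): 2022-07-07 19:44 UTC ≤ query < 2022-12-07 09:13 UTC
18·60 + 38 + 660 = 1778 min
1778 = 1·1440 + 338; 338 = 5·60 + 38 → 05:38, 2022-10-20 + 1 day = 2022-10-21
→ 2022-10-21 05:38 QZD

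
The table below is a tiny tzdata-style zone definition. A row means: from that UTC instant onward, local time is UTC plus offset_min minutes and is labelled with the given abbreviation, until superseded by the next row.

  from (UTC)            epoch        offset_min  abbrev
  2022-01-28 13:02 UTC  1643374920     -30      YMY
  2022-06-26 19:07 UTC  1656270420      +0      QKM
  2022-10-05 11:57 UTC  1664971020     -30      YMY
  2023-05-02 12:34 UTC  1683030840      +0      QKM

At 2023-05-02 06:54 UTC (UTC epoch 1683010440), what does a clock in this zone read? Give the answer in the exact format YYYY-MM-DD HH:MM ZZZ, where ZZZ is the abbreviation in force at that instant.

Query: 2023-05-02 06:54 UTC
Rule 3/4 (YMY, -00:30): 2022-10-05 11:57 UTC ≤ query < 2023-05-02 12:34 UTC
6·60 + 54 - 30 = 384 min
384 = 0·1440 + 384; 384 = 6·60 + 24 → 06:24, same day
→ 2023-05-02 06:24 YMY

2023-05-02 06:24 YMY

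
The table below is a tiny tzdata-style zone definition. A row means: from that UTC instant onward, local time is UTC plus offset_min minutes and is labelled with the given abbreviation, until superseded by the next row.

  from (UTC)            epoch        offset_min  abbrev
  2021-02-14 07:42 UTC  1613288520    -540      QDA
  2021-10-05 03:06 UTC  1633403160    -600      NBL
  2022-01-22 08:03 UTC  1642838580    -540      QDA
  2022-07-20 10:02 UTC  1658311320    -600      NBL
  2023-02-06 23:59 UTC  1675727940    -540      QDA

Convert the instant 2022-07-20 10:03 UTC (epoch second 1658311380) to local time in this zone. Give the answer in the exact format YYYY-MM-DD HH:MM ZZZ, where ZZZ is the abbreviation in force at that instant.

2022-07-20 00:03 NBL

Query: 2022-07-20 10:03 UTC
Rule 4/5 (NBL, -10:00): 2022-07-20 10:02 UTC ≤ query < 2023-02-06 23:59 UTC
10·60 + 3 - 600 = 3 min
3 = 0·1440 + 3; 3 = 0·60 + 3 → 00:03, same day
→ 2022-07-20 00:03 NBL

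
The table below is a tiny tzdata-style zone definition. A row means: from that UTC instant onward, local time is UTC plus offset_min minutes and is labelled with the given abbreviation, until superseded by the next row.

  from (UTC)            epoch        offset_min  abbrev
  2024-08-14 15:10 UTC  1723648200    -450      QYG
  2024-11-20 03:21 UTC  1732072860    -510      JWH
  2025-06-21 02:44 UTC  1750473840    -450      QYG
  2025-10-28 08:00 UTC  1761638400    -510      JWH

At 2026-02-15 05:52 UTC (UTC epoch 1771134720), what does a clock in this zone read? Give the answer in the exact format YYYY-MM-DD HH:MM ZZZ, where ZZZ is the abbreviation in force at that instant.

2026-02-14 21:22 JWH

Query: 2026-02-15 05:52 UTC
Rule 4/4 (JWH, -08:30): 2025-10-28 08:00 UTC ≤ query < +∞
5·60 + 52 - 510 = -158 min
-158 = -1·1440 + 1282; 1282 = 21·60 + 22 → 21:22, 2026-02-15 - 1 day = 2026-02-14
→ 2026-02-14 21:22 JWH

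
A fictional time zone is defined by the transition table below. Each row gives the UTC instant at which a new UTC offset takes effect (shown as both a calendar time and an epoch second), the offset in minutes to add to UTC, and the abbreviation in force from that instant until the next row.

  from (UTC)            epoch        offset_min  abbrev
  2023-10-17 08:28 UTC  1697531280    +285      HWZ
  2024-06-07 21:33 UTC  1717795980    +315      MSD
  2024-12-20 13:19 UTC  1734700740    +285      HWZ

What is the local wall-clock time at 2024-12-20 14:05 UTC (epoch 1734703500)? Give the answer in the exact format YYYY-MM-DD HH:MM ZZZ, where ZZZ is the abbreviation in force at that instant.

Query: 2024-12-20 14:05 UTC
Rule 3/3 (HWZ, +04:45): 2024-12-20 13:19 UTC ≤ query < +∞
14·60 + 5 + 285 = 1130 min
1130 = 0·1440 + 1130; 1130 = 18·60 + 50 → 18:50, same day
→ 2024-12-20 18:50 HWZ

2024-12-20 18:50 HWZ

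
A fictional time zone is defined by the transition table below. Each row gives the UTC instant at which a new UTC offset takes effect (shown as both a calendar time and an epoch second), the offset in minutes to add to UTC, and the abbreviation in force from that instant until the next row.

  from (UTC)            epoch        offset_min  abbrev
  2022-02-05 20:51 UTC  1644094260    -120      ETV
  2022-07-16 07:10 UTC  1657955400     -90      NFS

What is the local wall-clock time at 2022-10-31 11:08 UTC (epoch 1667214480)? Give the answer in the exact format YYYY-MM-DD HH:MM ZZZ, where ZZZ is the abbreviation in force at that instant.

2022-10-31 09:38 NFS

Query: 2022-10-31 11:08 UTC
Rule 2/2 (NFS, -01:30): 2022-07-16 07:10 UTC ≤ query < +∞
11·60 + 8 - 90 = 578 min
578 = 0·1440 + 578; 578 = 9·60 + 38 → 09:38, same day
→ 2022-10-31 09:38 NFS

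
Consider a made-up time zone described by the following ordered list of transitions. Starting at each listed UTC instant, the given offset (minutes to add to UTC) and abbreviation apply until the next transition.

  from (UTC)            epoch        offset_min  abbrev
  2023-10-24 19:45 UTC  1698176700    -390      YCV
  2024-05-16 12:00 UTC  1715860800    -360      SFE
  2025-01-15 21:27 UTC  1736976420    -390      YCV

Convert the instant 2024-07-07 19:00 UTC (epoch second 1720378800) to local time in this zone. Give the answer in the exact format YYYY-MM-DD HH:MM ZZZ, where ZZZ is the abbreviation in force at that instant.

2024-07-07 13:00 SFE

Query: 2024-07-07 19:00 UTC
Rule 2/3 (SFE, -06:00): 2024-05-16 12:00 UTC ≤ query < 2025-01-15 21:27 UTC
19·60 + 0 - 360 = 780 min
780 = 0·1440 + 780; 780 = 13·60 + 0 → 13:00, same day
→ 2024-07-07 13:00 SFE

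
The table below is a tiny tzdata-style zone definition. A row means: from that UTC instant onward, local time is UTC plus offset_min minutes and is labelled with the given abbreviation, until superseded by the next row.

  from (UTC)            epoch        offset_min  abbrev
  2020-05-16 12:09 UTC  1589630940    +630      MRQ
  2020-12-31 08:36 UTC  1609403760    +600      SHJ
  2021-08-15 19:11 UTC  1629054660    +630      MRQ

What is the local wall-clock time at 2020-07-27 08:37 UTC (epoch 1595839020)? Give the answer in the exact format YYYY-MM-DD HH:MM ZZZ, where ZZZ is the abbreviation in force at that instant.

Query: 2020-07-27 08:37 UTC
Rule 1/3 (MRQ, +10:30): 2020-05-16 12:09 UTC ≤ query < 2020-12-31 08:36 UTC
8·60 + 37 + 630 = 1147 min
1147 = 0·1440 + 1147; 1147 = 19·60 + 7 → 19:07, same day
→ 2020-07-27 19:07 MRQ

2020-07-27 19:07 MRQ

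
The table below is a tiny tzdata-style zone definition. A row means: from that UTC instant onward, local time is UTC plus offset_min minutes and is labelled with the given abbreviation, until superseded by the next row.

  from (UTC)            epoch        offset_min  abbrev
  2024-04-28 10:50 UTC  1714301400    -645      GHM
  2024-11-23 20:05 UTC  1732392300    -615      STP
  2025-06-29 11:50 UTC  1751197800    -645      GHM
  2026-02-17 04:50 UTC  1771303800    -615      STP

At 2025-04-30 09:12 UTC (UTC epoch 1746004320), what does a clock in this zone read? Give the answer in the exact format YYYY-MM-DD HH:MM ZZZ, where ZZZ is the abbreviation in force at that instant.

Query: 2025-04-30 09:12 UTC
Rule 2/4 (STP, -10:15): 2024-11-23 20:05 UTC ≤ query < 2025-06-29 11:50 UTC
9·60 + 12 - 615 = -63 min
-63 = -1·1440 + 1377; 1377 = 22·60 + 57 → 22:57, 2025-04-30 - 1 day = 2025-04-29
→ 2025-04-29 22:57 STP

2025-04-29 22:57 STP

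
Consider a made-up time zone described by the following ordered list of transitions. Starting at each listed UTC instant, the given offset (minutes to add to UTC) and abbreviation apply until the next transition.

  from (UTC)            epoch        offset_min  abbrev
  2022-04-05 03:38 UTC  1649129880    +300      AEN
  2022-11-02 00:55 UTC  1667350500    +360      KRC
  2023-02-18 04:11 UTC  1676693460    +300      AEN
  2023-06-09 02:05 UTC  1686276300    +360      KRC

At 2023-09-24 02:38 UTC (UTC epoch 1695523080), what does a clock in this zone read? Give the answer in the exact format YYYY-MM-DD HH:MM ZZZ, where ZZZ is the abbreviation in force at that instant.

2023-09-24 08:38 KRC

Query: 2023-09-24 02:38 UTC
Rule 4/4 (KRC, +06:00): 2023-06-09 02:05 UTC ≤ query < +∞
2·60 + 38 + 360 = 518 min
518 = 0·1440 + 518; 518 = 8·60 + 38 → 08:38, same day
→ 2023-09-24 08:38 KRC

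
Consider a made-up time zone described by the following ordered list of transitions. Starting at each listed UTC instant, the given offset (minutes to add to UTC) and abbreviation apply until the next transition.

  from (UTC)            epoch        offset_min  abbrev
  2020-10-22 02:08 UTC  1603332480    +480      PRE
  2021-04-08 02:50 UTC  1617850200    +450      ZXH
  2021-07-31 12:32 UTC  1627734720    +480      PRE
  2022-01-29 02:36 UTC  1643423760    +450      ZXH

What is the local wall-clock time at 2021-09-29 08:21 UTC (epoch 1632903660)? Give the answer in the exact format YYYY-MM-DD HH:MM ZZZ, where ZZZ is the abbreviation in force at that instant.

2021-09-29 16:21 PRE

Query: 2021-09-29 08:21 UTC
Rule 3/4 (PRE, +08:00): 2021-07-31 12:32 UTC ≤ query < 2022-01-29 02:36 UTC
8·60 + 21 + 480 = 981 min
981 = 0·1440 + 981; 981 = 16·60 + 21 → 16:21, same day
→ 2021-09-29 16:21 PRE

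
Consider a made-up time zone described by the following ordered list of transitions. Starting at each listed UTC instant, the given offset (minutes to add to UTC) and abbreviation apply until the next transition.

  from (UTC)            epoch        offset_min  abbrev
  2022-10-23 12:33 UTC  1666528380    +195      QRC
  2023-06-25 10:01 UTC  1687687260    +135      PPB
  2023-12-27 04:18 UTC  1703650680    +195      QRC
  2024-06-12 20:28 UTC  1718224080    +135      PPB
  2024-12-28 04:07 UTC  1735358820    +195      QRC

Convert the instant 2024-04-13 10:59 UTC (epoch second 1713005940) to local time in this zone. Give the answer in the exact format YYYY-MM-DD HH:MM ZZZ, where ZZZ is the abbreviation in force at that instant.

2024-04-13 14:14 QRC

Query: 2024-04-13 10:59 UTC
Rule 3/5 (QRC, +03:15): 2023-12-27 04:18 UTC ≤ query < 2024-06-12 20:28 UTC
10·60 + 59 + 195 = 854 min
854 = 0·1440 + 854; 854 = 14·60 + 14 → 14:14, same day
→ 2024-04-13 14:14 QRC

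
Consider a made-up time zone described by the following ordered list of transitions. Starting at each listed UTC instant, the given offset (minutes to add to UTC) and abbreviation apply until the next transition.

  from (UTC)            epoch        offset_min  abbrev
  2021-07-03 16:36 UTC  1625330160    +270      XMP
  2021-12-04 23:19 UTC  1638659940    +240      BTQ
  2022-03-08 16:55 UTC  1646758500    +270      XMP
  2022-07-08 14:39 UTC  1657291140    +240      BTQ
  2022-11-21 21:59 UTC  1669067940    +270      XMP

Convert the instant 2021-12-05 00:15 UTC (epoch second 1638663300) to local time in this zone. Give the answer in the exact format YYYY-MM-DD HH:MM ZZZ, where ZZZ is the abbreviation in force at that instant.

2021-12-05 04:15 BTQ

Query: 2021-12-05 00:15 UTC
Rule 2/5 (BTQ, +04:00): 2021-12-04 23:19 UTC ≤ query < 2022-03-08 16:55 UTC
0·60 + 15 + 240 = 255 min
255 = 0·1440 + 255; 255 = 4·60 + 15 → 04:15, same day
→ 2021-12-05 04:15 BTQ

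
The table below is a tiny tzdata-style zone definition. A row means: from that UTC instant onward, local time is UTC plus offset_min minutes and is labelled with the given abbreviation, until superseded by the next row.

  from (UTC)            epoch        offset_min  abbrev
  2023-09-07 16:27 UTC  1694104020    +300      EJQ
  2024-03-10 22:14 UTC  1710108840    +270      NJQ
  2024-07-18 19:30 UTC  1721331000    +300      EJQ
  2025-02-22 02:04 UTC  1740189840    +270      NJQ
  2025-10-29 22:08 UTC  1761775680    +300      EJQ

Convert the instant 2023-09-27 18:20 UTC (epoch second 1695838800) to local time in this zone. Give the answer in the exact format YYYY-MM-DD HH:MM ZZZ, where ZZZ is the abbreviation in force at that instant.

2023-09-27 23:20 EJQ

Query: 2023-09-27 18:20 UTC
Rule 1/5 (EJQ, +05:00): 2023-09-07 16:27 UTC ≤ query < 2024-03-10 22:14 UTC
18·60 + 20 + 300 = 1400 min
1400 = 0·1440 + 1400; 1400 = 23·60 + 20 → 23:20, same day
→ 2023-09-27 23:20 EJQ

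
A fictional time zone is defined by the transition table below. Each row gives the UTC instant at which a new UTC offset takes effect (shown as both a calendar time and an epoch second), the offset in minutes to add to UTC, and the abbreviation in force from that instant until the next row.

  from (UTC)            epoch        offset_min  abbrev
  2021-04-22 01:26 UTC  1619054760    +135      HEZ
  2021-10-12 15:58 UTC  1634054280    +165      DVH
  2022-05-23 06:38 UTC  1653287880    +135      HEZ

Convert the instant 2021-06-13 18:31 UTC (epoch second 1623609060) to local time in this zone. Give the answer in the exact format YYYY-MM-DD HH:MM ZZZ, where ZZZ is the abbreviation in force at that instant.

Query: 2021-06-13 18:31 UTC
Rule 1/3 (HEZ, +02:15): 2021-04-22 01:26 UTC ≤ query < 2021-10-12 15:58 UTC
18·60 + 31 + 135 = 1246 min
1246 = 0·1440 + 1246; 1246 = 20·60 + 46 → 20:46, same day
→ 2021-06-13 20:46 HEZ

2021-06-13 20:46 HEZ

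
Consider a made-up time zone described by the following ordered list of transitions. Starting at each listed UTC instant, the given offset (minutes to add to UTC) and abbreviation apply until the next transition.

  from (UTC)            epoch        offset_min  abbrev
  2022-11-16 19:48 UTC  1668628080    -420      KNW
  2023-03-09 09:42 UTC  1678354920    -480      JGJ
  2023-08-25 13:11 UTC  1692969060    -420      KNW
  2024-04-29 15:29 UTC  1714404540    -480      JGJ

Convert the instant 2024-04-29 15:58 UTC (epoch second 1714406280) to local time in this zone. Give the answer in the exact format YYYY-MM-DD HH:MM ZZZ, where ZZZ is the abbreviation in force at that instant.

2024-04-29 07:58 JGJ

Query: 2024-04-29 15:58 UTC
Rule 4/4 (JGJ, -08:00): 2024-04-29 15:29 UTC ≤ query < +∞
15·60 + 58 - 480 = 478 min
478 = 0·1440 + 478; 478 = 7·60 + 58 → 07:58, same day
→ 2024-04-29 07:58 JGJ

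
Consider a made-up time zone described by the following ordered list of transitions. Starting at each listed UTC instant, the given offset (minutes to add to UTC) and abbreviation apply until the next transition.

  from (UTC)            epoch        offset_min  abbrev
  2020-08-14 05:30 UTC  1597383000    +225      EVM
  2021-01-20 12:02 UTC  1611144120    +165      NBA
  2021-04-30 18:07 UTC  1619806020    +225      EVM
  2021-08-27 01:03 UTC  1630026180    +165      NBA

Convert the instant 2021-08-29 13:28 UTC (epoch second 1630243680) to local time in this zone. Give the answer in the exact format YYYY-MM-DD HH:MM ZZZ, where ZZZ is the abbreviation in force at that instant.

Query: 2021-08-29 13:28 UTC
Rule 4/4 (NBA, +02:45): 2021-08-27 01:03 UTC ≤ query < +∞
13·60 + 28 + 165 = 973 min
973 = 0·1440 + 973; 973 = 16·60 + 13 → 16:13, same day
→ 2021-08-29 16:13 NBA

2021-08-29 16:13 NBA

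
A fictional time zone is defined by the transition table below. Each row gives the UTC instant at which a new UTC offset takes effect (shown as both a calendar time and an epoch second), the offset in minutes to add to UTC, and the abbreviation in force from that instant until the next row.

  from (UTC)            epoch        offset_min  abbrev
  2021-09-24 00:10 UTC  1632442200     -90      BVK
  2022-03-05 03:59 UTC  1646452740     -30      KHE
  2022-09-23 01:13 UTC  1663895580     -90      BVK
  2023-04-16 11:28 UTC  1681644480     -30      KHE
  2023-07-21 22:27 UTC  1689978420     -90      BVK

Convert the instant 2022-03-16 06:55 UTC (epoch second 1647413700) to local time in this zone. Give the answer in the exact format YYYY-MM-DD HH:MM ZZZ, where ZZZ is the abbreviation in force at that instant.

2022-03-16 06:25 KHE

Query: 2022-03-16 06:55 UTC
Rule 2/5 (KHE, -00:30): 2022-03-05 03:59 UTC ≤ query < 2022-09-23 01:13 UTC
6·60 + 55 - 30 = 385 min
385 = 0·1440 + 385; 385 = 6·60 + 25 → 06:25, same day
→ 2022-03-16 06:25 KHE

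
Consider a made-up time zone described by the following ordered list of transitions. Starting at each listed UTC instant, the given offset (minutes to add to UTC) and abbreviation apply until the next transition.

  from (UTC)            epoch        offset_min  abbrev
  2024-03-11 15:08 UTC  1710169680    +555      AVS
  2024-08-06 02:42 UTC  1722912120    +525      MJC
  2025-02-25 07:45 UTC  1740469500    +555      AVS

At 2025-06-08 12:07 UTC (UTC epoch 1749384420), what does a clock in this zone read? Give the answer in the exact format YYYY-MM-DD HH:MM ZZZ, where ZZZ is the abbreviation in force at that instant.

2025-06-08 21:22 AVS

Query: 2025-06-08 12:07 UTC
Rule 3/3 (AVS, +09:15): 2025-02-25 07:45 UTC ≤ query < +∞
12·60 + 7 + 555 = 1282 min
1282 = 0·1440 + 1282; 1282 = 21·60 + 22 → 21:22, same day
→ 2025-06-08 21:22 AVS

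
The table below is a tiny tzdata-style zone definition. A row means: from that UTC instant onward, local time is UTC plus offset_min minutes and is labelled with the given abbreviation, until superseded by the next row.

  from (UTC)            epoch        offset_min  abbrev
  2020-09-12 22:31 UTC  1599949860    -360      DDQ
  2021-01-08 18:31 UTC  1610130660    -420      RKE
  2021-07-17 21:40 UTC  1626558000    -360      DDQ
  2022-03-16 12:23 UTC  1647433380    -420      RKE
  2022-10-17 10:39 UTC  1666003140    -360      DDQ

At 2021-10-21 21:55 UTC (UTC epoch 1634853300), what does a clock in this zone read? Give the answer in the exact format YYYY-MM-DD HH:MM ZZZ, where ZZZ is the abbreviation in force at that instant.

Query: 2021-10-21 21:55 UTC
Rule 3/5 (DDQ, -06:00): 2021-07-17 21:40 UTC ≤ query < 2022-03-16 12:23 UTC
21·60 + 55 - 360 = 955 min
955 = 0·1440 + 955; 955 = 15·60 + 55 → 15:55, same day
→ 2021-10-21 15:55 DDQ

2021-10-21 15:55 DDQ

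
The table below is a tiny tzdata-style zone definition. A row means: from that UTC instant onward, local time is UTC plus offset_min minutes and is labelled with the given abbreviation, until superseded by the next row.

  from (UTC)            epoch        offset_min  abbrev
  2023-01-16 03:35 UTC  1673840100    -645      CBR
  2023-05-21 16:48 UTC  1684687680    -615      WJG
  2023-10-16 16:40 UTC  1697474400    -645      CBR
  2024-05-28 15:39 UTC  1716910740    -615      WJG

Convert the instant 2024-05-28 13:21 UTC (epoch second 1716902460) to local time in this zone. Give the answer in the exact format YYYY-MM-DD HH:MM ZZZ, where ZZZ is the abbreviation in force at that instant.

Query: 2024-05-28 13:21 UTC
Rule 3/4 (CBR, -10:45): 2023-10-16 16:40 UTC ≤ query < 2024-05-28 15:39 UTC
13·60 + 21 - 645 = 156 min
156 = 0·1440 + 156; 156 = 2·60 + 36 → 02:36, same day
→ 2024-05-28 02:36 CBR

2024-05-28 02:36 CBR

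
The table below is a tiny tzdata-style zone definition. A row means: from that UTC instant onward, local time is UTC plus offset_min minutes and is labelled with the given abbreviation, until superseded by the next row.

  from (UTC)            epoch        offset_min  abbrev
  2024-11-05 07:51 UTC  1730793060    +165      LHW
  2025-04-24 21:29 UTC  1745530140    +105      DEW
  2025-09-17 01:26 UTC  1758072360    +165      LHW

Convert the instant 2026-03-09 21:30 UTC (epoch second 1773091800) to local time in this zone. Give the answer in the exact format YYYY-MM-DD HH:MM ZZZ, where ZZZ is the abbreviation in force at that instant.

2026-03-10 00:15 LHW

Query: 2026-03-09 21:30 UTC
Rule 3/3 (LHW, +02:45): 2025-09-17 01:26 UTC ≤ query < +∞
21·60 + 30 + 165 = 1455 min
1455 = 1·1440 + 15; 15 = 0·60 + 15 → 00:15, 2026-03-09 + 1 day = 2026-03-10
→ 2026-03-10 00:15 LHW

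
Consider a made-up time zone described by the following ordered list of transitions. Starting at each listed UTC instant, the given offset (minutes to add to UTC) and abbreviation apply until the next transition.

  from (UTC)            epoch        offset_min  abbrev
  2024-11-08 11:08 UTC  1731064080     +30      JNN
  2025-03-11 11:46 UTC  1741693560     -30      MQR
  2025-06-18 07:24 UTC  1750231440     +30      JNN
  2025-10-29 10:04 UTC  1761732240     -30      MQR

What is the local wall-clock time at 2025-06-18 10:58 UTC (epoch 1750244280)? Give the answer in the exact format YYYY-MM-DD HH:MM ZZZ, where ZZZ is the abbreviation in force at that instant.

2025-06-18 11:28 JNN

Query: 2025-06-18 10:58 UTC
Rule 3/4 (JNN, +00:30): 2025-06-18 07:24 UTC ≤ query < 2025-10-29 10:04 UTC
10·60 + 58 + 30 = 688 min
688 = 0·1440 + 688; 688 = 11·60 + 28 → 11:28, same day
→ 2025-06-18 11:28 JNN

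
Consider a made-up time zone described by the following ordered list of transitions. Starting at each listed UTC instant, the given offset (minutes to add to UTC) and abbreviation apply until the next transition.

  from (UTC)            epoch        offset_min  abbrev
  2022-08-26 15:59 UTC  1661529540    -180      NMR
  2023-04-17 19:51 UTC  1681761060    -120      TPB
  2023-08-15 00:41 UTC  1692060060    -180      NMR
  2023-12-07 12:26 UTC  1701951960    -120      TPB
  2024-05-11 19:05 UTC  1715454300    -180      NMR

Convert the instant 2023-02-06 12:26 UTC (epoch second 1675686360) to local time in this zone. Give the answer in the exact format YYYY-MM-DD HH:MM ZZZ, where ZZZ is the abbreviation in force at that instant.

Query: 2023-02-06 12:26 UTC
Rule 1/5 (NMR, -03:00): 2022-08-26 15:59 UTC ≤ query < 2023-04-17 19:51 UTC
12·60 + 26 - 180 = 566 min
566 = 0·1440 + 566; 566 = 9·60 + 26 → 09:26, same day
→ 2023-02-06 09:26 NMR

2023-02-06 09:26 NMR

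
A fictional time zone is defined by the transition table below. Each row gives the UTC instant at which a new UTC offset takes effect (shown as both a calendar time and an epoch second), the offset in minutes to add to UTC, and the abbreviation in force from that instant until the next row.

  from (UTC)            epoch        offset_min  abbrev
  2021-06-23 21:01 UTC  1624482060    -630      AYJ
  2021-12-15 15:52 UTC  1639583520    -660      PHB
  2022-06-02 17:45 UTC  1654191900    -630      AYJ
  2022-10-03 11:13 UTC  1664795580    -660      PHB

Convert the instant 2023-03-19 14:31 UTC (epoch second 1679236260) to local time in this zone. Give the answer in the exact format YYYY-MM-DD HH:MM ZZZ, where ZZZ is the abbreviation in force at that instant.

Query: 2023-03-19 14:31 UTC
Rule 4/4 (PHB, -11:00): 2022-10-03 11:13 UTC ≤ query < +∞
14·60 + 31 - 660 = 211 min
211 = 0·1440 + 211; 211 = 3·60 + 31 → 03:31, same day
→ 2023-03-19 03:31 PHB

2023-03-19 03:31 PHB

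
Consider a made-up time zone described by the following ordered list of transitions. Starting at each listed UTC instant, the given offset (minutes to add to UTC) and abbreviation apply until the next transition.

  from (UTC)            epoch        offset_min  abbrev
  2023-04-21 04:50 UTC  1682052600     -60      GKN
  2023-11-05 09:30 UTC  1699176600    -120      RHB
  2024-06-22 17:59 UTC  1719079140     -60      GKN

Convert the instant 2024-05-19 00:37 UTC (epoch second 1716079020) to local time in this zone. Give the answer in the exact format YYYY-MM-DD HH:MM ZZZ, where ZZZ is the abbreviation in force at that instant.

2024-05-18 22:37 RHB

Query: 2024-05-19 00:37 UTC
Rule 2/3 (RHB, -02:00): 2023-11-05 09:30 UTC ≤ query < 2024-06-22 17:59 UTC
0·60 + 37 - 120 = -83 min
-83 = -1·1440 + 1357; 1357 = 22·60 + 37 → 22:37, 2024-05-19 - 1 day = 2024-05-18
→ 2024-05-18 22:37 RHB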